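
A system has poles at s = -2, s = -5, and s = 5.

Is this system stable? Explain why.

Pole(s) at s = 5 are not in the left half-plane. System is unstable.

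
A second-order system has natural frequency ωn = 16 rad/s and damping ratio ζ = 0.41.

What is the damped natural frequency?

ωd = ωn√(1 - ζ²) = 16√(1 - 0.41²) = 14.59 rad/s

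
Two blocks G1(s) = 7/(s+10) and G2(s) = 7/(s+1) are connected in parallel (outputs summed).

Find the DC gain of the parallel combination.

Parallel: G_eq = G1 + G2. DC gain = G1(0) + G2(0) = 7/10 + 7/1 = 0.7 + 7 = 7.7.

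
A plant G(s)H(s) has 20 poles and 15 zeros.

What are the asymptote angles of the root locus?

n - m = 20 - 15 = 5. Angles: θk = (2k + 1)·180°/5 = 36°, 108°, 180°, 252°, 324°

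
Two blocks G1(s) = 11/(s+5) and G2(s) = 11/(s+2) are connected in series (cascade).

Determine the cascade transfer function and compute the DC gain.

Series: multiply transfer functions. G_eq = 11/(s+5) × 11/(s+2) = 121/((s+5)(s+2)). DC gain = 121/(5×2) = 12.1.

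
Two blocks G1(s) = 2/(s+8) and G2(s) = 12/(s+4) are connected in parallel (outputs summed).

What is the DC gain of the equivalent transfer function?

Parallel: G_eq = G1 + G2. DC gain = G1(0) + G2(0) = 2/8 + 12/4 = 0.25 + 3 = 3.25.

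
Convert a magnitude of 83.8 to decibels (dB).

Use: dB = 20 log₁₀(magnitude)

dB = 20 log₁₀(83.8) = 38.5 dB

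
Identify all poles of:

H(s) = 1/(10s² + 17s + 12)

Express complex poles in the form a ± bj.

Discriminant = 17² - 4×10×12 = 289 - 480 = -191 < 0, so the poles are a complex conjugate pair s = (-17 ± j√191)/(2×10). Real part = -17/(2×10) = -17/20 = -0.85; imaginary part = ±√191/(2×10) ≈ 0.6910. Poles: s = -0.85 ± 0.6910j.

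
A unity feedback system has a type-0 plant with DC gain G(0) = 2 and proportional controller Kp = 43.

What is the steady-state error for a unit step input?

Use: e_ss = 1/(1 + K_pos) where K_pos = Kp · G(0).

K_pos = Kp · G(0) = 43 × 2 = 86. e_ss = 1/(1 + 86) = 0.0115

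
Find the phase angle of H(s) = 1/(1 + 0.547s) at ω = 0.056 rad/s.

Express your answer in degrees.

Phase = -arctan(ωτ) = -arctan(0.056 × 0.547) = -1.8°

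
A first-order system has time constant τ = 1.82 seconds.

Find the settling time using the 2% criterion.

For first-order system, 2% settling time ≈ 4τ = 4 × 1.82 = 7.28 s.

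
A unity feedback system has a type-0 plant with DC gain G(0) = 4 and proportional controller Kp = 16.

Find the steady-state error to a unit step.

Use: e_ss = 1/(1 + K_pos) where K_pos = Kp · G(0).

K_pos = Kp · G(0) = 16 × 4 = 64. e_ss = 1/(1 + 64) = 0.0154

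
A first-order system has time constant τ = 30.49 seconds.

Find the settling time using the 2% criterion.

For first-order system, 2% settling time ≈ 4τ = 4 × 30.49 = 121.96 s.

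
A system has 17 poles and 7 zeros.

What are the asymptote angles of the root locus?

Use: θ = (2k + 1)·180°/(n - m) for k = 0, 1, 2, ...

n - m = 17 - 7 = 10. Angles: θk = (2k + 1)·180°/10 = 18°, 54°, 90°, 126°, 162°, 198°, 234°, 270°, 306°, 342°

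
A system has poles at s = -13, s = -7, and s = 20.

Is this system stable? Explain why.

Pole(s) at s = 20 are not in the left half-plane. System is unstable.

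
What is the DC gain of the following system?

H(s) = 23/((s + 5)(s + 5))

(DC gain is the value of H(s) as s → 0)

DC gain = H(0) = 23/(5 × 5) = 23/25 = 0.92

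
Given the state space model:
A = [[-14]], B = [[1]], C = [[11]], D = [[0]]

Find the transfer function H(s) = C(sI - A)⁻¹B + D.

(sI - A)⁻¹ = 1/(s + 14). H(s) = 11 × 1/(s + 14) + 0 = 11/(s + 14).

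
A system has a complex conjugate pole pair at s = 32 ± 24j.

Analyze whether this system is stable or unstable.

Real part of poles is 32 (> 0, right half-plane). Unstable.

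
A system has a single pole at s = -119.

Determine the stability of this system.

Pole at s = -119 is in the left half-plane. Stable.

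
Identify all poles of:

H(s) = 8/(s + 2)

Pole is where denominator = 0: s + 2 = 0, so s = -2.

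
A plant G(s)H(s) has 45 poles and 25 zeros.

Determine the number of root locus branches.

Root locus has n branches where n = number of poles = 45.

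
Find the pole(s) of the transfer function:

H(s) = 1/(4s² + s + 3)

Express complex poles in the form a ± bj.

Discriminant = 1² - 4×4×3 = 1 - 48 = -47 < 0, so the poles are a complex conjugate pair s = (-1 ± j√47)/(2×4). Real part = -1/(2×4) = -1/8 = -0.125; imaginary part = ±√47/(2×4) ≈ 0.8570. Poles: s = -0.125 ± 0.8570j.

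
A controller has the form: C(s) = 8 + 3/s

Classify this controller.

This is a Proportional-Integral (PI) controller.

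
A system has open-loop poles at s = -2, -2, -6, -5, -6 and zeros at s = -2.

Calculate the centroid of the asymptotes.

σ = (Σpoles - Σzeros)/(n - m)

σ = (Σpoles - Σzeros)/(n - m) = (-21 - (-2))/(5 - 1) = -19/4 = -4.75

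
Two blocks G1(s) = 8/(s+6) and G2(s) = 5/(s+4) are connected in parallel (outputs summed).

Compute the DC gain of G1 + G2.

Parallel: G_eq = G1 + G2. DC gain = G1(0) + G2(0) = 8/6 + 5/4 = 1.3333 + 1.25 = 2.5833.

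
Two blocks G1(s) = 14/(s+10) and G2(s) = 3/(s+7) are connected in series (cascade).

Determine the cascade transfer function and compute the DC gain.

Series: multiply transfer functions. G_eq = 14/(s+10) × 3/(s+7) = 42/((s+10)(s+7)). DC gain = 42/(10×7) = 0.6.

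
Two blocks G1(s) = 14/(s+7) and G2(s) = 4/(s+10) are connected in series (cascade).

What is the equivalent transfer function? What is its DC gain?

Series: multiply transfer functions. G_eq = 14/(s+7) × 4/(s+10) = 56/((s+7)(s+10)). DC gain = 56/(7×10) = 0.8.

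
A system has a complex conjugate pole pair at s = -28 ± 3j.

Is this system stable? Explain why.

Real part of poles is -28 (< 0, left half-plane). Stable.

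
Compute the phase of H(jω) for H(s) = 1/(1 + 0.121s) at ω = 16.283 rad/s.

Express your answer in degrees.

Phase = -arctan(ωτ) = -arctan(16.283 × 0.121) = -63.1°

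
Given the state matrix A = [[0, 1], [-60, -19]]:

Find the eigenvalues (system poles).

det(A - λI) = λ² - (-19)λ + 60 = (λ - (-4))(λ - (-15)). Eigenvalues: -4, -15.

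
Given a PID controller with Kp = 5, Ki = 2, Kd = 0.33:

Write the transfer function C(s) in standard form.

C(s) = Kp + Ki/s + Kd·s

Substituting values: C(s) = 5 + 2/s + 0.33s = (0.33s² + 5s + 2)/s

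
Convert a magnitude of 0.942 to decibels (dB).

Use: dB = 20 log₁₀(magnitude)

dB = 20 log₁₀(0.942) = -0.5 dB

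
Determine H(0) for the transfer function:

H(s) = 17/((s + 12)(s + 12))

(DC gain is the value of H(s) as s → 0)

DC gain = H(0) = 17/(12 × 12) = 17/144 = 0.1181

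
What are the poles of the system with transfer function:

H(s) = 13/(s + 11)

Pole is where denominator = 0: s + 11 = 0, so s = -11.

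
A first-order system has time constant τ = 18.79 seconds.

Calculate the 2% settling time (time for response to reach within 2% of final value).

For first-order system, 2% settling time ≈ 4τ = 4 × 18.79 = 75.16 s.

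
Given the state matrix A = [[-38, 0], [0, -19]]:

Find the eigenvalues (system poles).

For diagonal matrix, eigenvalues are diagonal entries: λ₁ = -38, λ₂ = -19.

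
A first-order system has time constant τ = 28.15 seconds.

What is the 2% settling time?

For first-order system, 2% settling time ≈ 4τ = 4 × 28.15 = 112.6 s.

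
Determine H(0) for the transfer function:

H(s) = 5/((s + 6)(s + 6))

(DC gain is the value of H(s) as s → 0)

DC gain = H(0) = 5/(6 × 6) = 5/36 = 0.1389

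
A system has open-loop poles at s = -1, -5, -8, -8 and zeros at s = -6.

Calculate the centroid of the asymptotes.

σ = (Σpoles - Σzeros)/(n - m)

σ = (Σpoles - Σzeros)/(n - m) = (-22 - (-6))/(4 - 1) = -16/3 = -5.33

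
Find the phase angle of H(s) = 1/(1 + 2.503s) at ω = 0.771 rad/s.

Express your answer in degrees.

Phase = -arctan(ωτ) = -arctan(0.771 × 2.503) = -62.6°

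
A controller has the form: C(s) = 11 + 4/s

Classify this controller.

This is a Proportional-Integral (PI) controller.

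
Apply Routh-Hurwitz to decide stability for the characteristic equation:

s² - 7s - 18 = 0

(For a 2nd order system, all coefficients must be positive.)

Coefficients: 1, -7, -18. b=-7, c=-18 not positive, so system is unstable.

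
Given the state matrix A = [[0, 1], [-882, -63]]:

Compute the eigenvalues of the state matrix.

det(A - λI) = λ² - (-63)λ + 882 = (λ - (-21))(λ - (-42)). Eigenvalues: -21, -42.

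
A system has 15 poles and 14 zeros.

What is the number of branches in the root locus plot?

Root locus has n branches where n = number of poles = 15.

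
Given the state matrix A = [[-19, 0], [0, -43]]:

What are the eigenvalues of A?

For diagonal matrix, eigenvalues are diagonal entries: λ₁ = -19, λ₂ = -43.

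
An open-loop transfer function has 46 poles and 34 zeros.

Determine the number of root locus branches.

Root locus has n branches where n = number of poles = 46.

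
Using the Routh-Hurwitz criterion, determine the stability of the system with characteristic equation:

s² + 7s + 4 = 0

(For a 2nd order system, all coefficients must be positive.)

Coefficients: 1, 7, 4. All positive, so system is stable.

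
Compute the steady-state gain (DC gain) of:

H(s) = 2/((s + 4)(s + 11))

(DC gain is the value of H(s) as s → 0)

DC gain = H(0) = 2/(4 × 11) = 2/44 = 0.0455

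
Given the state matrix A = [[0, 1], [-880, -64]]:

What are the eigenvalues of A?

det(A - λI) = λ² - (-64)λ + 880 = (λ - (-44))(λ - (-20)). Eigenvalues: -44, -20.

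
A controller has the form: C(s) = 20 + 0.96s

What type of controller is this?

This is a Proportional-Derivative (PD) controller.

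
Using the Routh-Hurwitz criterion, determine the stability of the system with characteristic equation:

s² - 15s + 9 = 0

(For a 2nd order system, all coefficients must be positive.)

Coefficients: 1, -15, 9. b=-15 not positive, so system is unstable.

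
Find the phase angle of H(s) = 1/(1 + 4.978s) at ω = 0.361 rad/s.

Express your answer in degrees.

Phase = -arctan(ωτ) = -arctan(0.361 × 4.978) = -60.9°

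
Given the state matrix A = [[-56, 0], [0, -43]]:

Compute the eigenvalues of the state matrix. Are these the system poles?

For diagonal matrix, eigenvalues are diagonal entries: λ₁ = -56, λ₂ = -43. Eigenvalues of A = system poles.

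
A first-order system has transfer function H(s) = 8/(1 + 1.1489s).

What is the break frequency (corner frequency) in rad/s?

Corner frequency = 1/τ = 1/1.1489 = 0.87 rad/s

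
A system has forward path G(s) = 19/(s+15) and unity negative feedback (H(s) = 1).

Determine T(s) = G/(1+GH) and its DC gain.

T(s) = G/(1+GH) = [19/(s+15)] / [1 + 19/(s+15)] = 19/(s+15+19) = 19/(s+34). DC gain = 19/34 = 0.5588.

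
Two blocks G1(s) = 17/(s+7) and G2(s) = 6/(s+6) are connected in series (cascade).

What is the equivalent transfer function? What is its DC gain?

Series: multiply transfer functions. G_eq = 17/(s+7) × 6/(s+6) = 102/((s+7)(s+6)). DC gain = 102/(7×6) = 2.4286.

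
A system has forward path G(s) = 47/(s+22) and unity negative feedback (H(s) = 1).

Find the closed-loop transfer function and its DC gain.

T(s) = G/(1+GH) = [47/(s+22)] / [1 + 47/(s+22)] = 47/(s+22+47) = 47/(s+69). DC gain = 47/69 = 0.6812.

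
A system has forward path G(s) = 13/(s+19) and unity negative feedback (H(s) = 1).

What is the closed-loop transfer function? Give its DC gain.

T(s) = G/(1+GH) = [13/(s+19)] / [1 + 13/(s+19)] = 13/(s+19+13) = 13/(s+32). DC gain = 13/32 = 0.40625.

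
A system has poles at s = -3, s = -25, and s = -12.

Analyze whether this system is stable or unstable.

All poles are in the left half-plane. System is stable.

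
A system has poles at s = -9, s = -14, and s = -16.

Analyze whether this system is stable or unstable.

All poles are in the left half-plane. System is stable.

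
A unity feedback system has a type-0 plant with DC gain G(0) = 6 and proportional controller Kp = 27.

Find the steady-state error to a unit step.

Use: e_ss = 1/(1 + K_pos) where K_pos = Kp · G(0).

K_pos = Kp · G(0) = 27 × 6 = 162. e_ss = 1/(1 + 162) = 0.0061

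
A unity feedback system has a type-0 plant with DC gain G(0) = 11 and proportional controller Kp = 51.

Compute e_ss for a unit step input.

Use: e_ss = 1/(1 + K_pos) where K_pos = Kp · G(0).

K_pos = Kp · G(0) = 51 × 11 = 561. e_ss = 1/(1 + 561) = 0.0018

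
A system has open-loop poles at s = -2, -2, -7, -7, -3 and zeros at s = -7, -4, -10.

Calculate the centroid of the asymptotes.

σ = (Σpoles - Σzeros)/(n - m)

σ = (Σpoles - Σzeros)/(n - m) = (-21 - (-21))/(5 - 3) = 0/2 = 0.0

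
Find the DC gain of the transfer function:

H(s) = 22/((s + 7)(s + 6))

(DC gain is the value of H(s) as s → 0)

DC gain = H(0) = 22/(7 × 6) = 22/42 = 0.5238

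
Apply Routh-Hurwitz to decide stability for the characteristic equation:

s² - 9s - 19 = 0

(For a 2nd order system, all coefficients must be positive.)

Coefficients: 1, -9, -19. b=-9, c=-19 not positive, so system is unstable.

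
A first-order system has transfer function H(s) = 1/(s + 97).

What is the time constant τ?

For H(s) = 1/(s + 1/τ), the pole is at -1/τ = -97, so τ = 1/97 = 0.0103 s.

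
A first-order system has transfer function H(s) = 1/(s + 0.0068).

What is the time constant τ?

For H(s) = 1/(s + 1/τ), the pole is at -1/τ = -0.0068, so τ = 1/0.0068 = 147.1 s.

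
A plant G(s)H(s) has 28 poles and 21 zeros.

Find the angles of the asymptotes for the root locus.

n - m = 28 - 21 = 7. Angles: θk = (2k + 1)·180°/7 = 25.71°, 77.14°, 128.57°, 180°, 231.43°, 282.86°, 334.29°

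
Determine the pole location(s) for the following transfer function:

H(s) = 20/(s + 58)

Pole is where denominator = 0: s + 58 = 0, so s = -58.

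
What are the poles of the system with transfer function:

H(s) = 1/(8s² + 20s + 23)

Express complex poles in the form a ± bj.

Discriminant = 20² - 4×8×23 = 400 - 736 = -336 < 0, so the poles are a complex conjugate pair s = (-20 ± j√336)/(2×8). Real part = -20/(2×8) = -20/16 = -1.25; imaginary part = ±√336/(2×8) ≈ 1.1456. Poles: s = -1.25 ± 1.1456j.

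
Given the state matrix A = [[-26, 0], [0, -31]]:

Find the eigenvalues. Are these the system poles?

For diagonal matrix, eigenvalues are diagonal entries: λ₁ = -26, λ₂ = -31. Eigenvalues of A = system poles.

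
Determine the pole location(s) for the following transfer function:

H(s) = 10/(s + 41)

Pole is where denominator = 0: s + 41 = 0, so s = -41.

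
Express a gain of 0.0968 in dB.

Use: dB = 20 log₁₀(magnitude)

dB = 20 log₁₀(0.0968) = -20.3 dB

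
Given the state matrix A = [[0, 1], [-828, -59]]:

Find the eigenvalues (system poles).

det(A - λI) = λ² - (-59)λ + 828 = (λ - (-23))(λ - (-36)). Eigenvalues: -23, -36.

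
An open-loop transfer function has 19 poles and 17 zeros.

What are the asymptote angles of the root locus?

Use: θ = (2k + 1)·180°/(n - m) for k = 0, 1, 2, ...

n - m = 19 - 17 = 2. Angles: θk = (2k + 1)·180°/2 = 90°, 270°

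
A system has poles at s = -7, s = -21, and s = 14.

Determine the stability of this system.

Pole(s) at s = 14 are not in the left half-plane. System is unstable.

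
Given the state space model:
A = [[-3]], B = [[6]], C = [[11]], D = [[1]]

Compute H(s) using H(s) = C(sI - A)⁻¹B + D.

(sI - A)⁻¹ = 1/(s + 3). H(s) = 11×6/(s + 3) + 1 = (s + 69)/(s + 3).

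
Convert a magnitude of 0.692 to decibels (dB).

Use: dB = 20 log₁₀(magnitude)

dB = 20 log₁₀(0.692) = -3.2 dB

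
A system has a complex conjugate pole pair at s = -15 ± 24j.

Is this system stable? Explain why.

Real part of poles is -15 (< 0, left half-plane). Stable.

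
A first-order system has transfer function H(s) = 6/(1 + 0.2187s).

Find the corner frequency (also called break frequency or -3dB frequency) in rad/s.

Corner frequency = 1/τ = 1/0.2187 = 4.572 rad/s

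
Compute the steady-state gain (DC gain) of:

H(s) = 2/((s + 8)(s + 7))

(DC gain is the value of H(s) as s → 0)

DC gain = H(0) = 2/(8 × 7) = 2/56 = 0.0357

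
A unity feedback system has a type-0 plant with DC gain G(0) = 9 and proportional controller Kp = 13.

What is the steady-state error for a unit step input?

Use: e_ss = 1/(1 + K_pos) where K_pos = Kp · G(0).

K_pos = Kp · G(0) = 13 × 9 = 117. e_ss = 1/(1 + 117) = 0.0085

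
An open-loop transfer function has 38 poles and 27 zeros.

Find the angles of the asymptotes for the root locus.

n - m = 38 - 27 = 11. Angles: θk = (2k + 1)·180°/11 = 16.36°, 49.09°, 81.82°, 114.55°, 147.27°, 180°, 212.73°, 245.45°, 278.18°, 310.91°, 343.64°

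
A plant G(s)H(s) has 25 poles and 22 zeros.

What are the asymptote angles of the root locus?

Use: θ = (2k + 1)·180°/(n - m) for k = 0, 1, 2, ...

n - m = 25 - 22 = 3. Angles: θk = (2k + 1)·180°/3 = 60°, 180°, 300°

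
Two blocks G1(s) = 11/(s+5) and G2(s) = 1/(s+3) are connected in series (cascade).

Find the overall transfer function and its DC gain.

Series: multiply transfer functions. G_eq = 11/(s+5) × 1/(s+3) = 11/((s+5)(s+3)). DC gain = 11/(5×3) = 0.7333.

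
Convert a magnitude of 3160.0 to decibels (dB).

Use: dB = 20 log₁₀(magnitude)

dB = 20 log₁₀(3160.0) = 70.0 dB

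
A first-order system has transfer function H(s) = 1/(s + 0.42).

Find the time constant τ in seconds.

For H(s) = 1/(s + 1/τ), the pole is at -1/τ = -0.42, so τ = 1/0.42 = 2.3810 s.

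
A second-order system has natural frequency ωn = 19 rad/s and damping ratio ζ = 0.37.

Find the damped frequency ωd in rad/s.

ωd = ωn√(1 - ζ²) = 19√(1 - 0.37²) = 17.65 rad/s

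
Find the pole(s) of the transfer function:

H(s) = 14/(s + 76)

Pole is where denominator = 0: s + 76 = 0, so s = -76.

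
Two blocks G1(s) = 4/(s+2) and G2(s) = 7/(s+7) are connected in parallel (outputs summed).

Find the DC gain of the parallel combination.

Parallel: G_eq = G1 + G2. DC gain = G1(0) + G2(0) = 4/2 + 7/7 = 2 + 1 = 3.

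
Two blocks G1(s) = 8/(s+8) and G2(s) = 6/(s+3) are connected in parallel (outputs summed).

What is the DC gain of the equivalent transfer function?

Parallel: G_eq = G1 + G2. DC gain = G1(0) + G2(0) = 8/8 + 6/3 = 1 + 2 = 3.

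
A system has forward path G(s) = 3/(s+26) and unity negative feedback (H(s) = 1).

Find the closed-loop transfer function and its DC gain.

T(s) = G/(1+GH) = [3/(s+26)] / [1 + 3/(s+26)] = 3/(s+26+3) = 3/(s+29). DC gain = 3/29 = 0.1034.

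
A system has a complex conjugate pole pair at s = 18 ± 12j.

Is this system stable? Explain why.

Real part of poles is 18 (> 0, right half-plane). Unstable.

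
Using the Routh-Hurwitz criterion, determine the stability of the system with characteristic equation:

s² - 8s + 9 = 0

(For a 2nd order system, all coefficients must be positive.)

Coefficients: 1, -8, 9. b=-8 not positive, so system is unstable.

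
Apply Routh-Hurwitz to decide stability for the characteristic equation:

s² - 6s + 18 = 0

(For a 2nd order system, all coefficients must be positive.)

Coefficients: 1, -6, 18. b=-6 not positive, so system is unstable.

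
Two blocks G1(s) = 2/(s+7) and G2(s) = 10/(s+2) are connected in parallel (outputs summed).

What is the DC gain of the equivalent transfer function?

Parallel: G_eq = G1 + G2. DC gain = G1(0) + G2(0) = 2/7 + 10/2 = 0.2857 + 5 = 5.2857.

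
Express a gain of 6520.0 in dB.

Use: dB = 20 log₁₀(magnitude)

dB = 20 log₁₀(6520.0) = 76.3 dB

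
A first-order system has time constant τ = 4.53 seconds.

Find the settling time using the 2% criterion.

For first-order system, 2% settling time ≈ 4τ = 4 × 4.53 = 18.12 s.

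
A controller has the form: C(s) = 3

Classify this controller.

This is a Proportional (P) controller.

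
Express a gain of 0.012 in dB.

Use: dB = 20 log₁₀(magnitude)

dB = 20 log₁₀(0.012) = -38.4 dB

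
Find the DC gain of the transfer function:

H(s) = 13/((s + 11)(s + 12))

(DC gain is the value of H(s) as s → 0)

DC gain = H(0) = 13/(11 × 12) = 13/132 = 0.0985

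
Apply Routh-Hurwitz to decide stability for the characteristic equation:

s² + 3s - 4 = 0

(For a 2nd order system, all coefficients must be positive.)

Coefficients: 1, 3, -4. c=-4 not positive, so system is unstable.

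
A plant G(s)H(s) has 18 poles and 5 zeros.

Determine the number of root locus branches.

Root locus has n branches where n = number of poles = 18.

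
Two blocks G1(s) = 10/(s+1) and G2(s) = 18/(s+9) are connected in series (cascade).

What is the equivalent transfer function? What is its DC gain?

Series: multiply transfer functions. G_eq = 10/(s+1) × 18/(s+9) = 180/((s+1)(s+9)). DC gain = 180/(1×9) = 20.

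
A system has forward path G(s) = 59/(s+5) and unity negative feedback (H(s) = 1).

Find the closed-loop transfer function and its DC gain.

T(s) = G/(1+GH) = [59/(s+5)] / [1 + 59/(s+5)] = 59/(s+5+59) = 59/(s+64). DC gain = 59/64 = 0.921875.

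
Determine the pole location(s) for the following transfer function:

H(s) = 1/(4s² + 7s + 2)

Discriminant = 7² - 4×4×2 = 49 - 32 = 17 > 0, so two distinct real poles. Using quadratic formula: s = (-7 ± √17)/(2×4) = (-7 ± √17)/8, with √17 ≈ 4.1231. s₁ ≈ -0.3596, s₂ ≈ -1.3904. Poles: s₁ = -0.3596, s₂ = -1.3904.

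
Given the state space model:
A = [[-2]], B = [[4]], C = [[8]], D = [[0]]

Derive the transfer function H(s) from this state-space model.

(sI - A)⁻¹ = 1/(s + 2). H(s) = 8 × 4/(s + 2) + 0 = 32/(s + 2).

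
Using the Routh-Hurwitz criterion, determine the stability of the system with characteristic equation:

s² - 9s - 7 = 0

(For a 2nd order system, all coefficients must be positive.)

Coefficients: 1, -9, -7. b=-9, c=-7 not positive, so system is unstable.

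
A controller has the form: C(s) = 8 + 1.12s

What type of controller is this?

This is a Proportional-Derivative (PD) controller.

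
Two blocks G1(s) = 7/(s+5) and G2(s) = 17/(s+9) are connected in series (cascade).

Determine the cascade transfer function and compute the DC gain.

Series: multiply transfer functions. G_eq = 7/(s+5) × 17/(s+9) = 119/((s+5)(s+9)). DC gain = 119/(5×9) = 2.6444.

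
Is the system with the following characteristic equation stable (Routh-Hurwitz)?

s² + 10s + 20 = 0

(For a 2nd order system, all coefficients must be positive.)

Coefficients: 1, 10, 20. All positive, so system is stable.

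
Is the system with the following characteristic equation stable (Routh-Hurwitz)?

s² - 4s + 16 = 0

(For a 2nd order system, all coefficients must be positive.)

Coefficients: 1, -4, 16. b=-4 not positive, so system is unstable.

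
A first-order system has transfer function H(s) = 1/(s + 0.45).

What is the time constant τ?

For H(s) = 1/(s + 1/τ), the pole is at -1/τ = -0.45, so τ = 1/0.45 = 2.2222 s.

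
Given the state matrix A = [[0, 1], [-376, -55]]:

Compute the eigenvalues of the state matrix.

det(A - λI) = λ² - (-55)λ + 376 = (λ - (-8))(λ - (-47)). Eigenvalues: -8, -47.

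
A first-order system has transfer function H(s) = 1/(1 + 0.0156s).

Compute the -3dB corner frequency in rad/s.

Corner frequency = 1/τ = 1/0.0156 = 64.103 rad/s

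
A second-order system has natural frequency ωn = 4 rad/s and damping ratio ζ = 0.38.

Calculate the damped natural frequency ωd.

ωd = ωn√(1 - ζ²) = 4√(1 - 0.38²) = 3.7 rad/s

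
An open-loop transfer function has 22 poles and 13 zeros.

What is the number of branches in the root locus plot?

Root locus has n branches where n = number of poles = 22.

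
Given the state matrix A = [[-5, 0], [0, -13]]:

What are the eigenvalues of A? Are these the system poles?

For diagonal matrix, eigenvalues are diagonal entries: λ₁ = -5, λ₂ = -13. Eigenvalues of A = system poles.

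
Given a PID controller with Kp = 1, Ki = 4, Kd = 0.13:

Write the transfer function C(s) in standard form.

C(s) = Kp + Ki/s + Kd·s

Substituting values: C(s) = 1 + 4/s + 0.13s = (0.13s² + s + 4)/s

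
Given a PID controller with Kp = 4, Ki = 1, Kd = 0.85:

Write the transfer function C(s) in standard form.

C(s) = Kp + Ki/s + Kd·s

Substituting values: C(s) = 4 + 1/s + 0.85s = (0.85s² + 4s + 1)/s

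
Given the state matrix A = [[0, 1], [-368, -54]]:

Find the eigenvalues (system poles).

det(A - λI) = λ² - (-54)λ + 368 = (λ - (-8))(λ - (-46)). Eigenvalues: -8, -46.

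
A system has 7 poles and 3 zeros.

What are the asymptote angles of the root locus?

n - m = 7 - 3 = 4. Angles: θk = (2k + 1)·180°/4 = 45°, 135°, 225°, 315°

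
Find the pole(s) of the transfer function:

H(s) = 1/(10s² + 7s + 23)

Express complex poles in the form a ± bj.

Discriminant = 7² - 4×10×23 = 49 - 920 = -871 < 0, so the poles are a complex conjugate pair s = (-7 ± j√871)/(2×10). Real part = -7/(2×10) = -7/20 = -0.35; imaginary part = ±√871/(2×10) ≈ 1.4756. Poles: s = -0.35 ± 1.4756j.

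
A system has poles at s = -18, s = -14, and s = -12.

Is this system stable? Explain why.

All poles are in the left half-plane. System is stable.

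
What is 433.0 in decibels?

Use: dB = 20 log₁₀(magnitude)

dB = 20 log₁₀(433.0) = 52.7 dB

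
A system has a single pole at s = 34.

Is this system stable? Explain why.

Pole at s = 34 is in the right half-plane. Unstable.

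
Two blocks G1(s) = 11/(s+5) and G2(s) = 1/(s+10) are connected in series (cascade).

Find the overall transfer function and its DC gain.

Series: multiply transfer functions. G_eq = 11/(s+5) × 1/(s+10) = 11/((s+5)(s+10)). DC gain = 11/(5×10) = 0.22.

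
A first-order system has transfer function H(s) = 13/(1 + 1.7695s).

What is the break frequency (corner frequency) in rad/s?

Corner frequency = 1/τ = 1/1.7695 = 0.565 rad/s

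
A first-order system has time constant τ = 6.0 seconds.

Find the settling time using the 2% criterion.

For first-order system, 2% settling time ≈ 4τ = 4 × 6.0 = 24.0 s.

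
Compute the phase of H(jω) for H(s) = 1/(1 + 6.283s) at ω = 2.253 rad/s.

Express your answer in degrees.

Phase = -arctan(ωτ) = -arctan(2.253 × 6.283) = -86.0°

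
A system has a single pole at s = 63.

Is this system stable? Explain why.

Pole at s = 63 is in the right half-plane. Unstable.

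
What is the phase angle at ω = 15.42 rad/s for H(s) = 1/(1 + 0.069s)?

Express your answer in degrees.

Phase = -arctan(ωτ) = -arctan(15.42 × 0.069) = -46.8°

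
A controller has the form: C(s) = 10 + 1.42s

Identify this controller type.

This is a Proportional-Derivative (PD) controller.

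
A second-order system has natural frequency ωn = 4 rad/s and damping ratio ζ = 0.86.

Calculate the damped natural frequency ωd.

ωd = ωn√(1 - ζ²) = 4√(1 - 0.86²) = 2.04 rad/s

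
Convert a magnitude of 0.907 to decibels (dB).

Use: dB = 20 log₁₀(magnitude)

dB = 20 log₁₀(0.907) = -0.8 dB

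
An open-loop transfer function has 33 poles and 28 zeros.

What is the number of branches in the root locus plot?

Root locus has n branches where n = number of poles = 33.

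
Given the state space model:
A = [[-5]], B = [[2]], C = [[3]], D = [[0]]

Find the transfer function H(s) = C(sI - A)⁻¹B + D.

(sI - A)⁻¹ = 1/(s + 5). H(s) = 3 × 2/(s + 5) + 0 = 6/(s + 5).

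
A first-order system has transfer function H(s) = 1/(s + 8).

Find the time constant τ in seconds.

For H(s) = 1/(s + 1/τ), the pole is at -1/τ = -8, so τ = 1/8 = 0.125 s.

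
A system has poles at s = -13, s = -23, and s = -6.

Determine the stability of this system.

All poles are in the left half-plane. System is stable.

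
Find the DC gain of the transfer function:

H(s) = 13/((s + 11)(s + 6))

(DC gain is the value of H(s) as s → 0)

DC gain = H(0) = 13/(11 × 6) = 13/66 = 0.1970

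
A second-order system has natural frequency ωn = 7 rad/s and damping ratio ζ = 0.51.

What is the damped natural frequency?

ωd = ωn√(1 - ζ²) = 7√(1 - 0.51²) = 6.02 rad/s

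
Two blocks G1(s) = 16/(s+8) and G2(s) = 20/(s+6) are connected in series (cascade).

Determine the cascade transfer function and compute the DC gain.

Series: multiply transfer functions. G_eq = 16/(s+8) × 20/(s+6) = 320/((s+8)(s+6)). DC gain = 320/(8×6) = 6.6667.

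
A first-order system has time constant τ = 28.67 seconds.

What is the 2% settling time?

For first-order system, 2% settling time ≈ 4τ = 4 × 28.67 = 114.68 s.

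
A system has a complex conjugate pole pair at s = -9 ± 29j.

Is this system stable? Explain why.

Real part of poles is -9 (< 0, left half-plane). Stable.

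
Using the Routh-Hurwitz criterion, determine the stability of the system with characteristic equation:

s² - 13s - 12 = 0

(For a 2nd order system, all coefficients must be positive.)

Coefficients: 1, -13, -12. b=-13, c=-12 not positive, so system is unstable.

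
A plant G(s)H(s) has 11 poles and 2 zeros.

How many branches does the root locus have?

Root locus has n branches where n = number of poles = 11.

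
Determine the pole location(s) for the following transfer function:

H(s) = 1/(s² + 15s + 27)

Discriminant = 15² - 4×1×27 = 225 - 108 = 117 > 0, so two distinct real poles. Using quadratic formula: s = (-15 ± √117)/(2×1) = (-15 ± √117)/2, with √117 ≈ 10.8167. s₁ ≈ -2.0917, s₂ ≈ -12.9083. Poles: s₁ = -2.0917, s₂ = -12.9083.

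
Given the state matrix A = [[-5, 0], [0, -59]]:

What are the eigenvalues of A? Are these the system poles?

For diagonal matrix, eigenvalues are diagonal entries: λ₁ = -5, λ₂ = -59. Eigenvalues of A = system poles.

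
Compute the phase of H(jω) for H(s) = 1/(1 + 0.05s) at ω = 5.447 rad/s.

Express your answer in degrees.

Phase = -arctan(ωτ) = -arctan(5.447 × 0.05) = -15.2°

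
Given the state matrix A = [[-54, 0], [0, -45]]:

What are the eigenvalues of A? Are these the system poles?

For diagonal matrix, eigenvalues are diagonal entries: λ₁ = -54, λ₂ = -45. Eigenvalues of A = system poles.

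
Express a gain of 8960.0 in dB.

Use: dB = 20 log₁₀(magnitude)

dB = 20 log₁₀(8960.0) = 79.0 dB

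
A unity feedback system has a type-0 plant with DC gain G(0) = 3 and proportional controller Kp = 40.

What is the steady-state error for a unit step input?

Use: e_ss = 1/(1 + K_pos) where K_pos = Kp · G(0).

K_pos = Kp · G(0) = 40 × 3 = 120. e_ss = 1/(1 + 120) = 0.0083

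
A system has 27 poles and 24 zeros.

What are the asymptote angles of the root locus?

n - m = 27 - 24 = 3. Angles: θk = (2k + 1)·180°/3 = 60°, 180°, 300°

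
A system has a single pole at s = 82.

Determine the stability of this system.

Pole at s = 82 is in the right half-plane. Unstable.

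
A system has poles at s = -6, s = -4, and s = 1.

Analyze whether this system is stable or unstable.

Pole(s) at s = 1 are not in the left half-plane. System is unstable.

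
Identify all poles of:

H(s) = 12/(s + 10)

Pole is where denominator = 0: s + 10 = 0, so s = -10.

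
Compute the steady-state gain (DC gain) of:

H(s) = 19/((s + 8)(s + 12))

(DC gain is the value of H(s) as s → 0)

DC gain = H(0) = 19/(8 × 12) = 19/96 = 0.1979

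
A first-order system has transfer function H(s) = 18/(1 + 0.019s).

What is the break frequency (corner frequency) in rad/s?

Corner frequency = 1/τ = 1/0.019 = 52.632 rad/s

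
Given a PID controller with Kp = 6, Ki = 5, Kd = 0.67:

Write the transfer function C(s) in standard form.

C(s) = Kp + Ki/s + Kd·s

Substituting values: C(s) = 6 + 5/s + 0.67s = (0.67s² + 6s + 5)/s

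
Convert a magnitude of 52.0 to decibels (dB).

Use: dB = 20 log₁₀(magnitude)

dB = 20 log₁₀(52.0) = 34.3 dB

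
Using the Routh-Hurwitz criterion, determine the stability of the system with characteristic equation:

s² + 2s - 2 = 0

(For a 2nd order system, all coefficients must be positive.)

Coefficients: 1, 2, -2. c=-2 not positive, so system is unstable.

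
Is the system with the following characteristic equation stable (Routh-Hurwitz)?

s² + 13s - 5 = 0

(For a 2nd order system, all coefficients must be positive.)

Coefficients: 1, 13, -5. c=-5 not positive, so system is unstable.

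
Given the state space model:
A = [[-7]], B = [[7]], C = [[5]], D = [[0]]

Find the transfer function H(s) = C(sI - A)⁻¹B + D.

(sI - A)⁻¹ = 1/(s + 7). H(s) = 5 × 7/(s + 7) + 0 = 35/(s + 7).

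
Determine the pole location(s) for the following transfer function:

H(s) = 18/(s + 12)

Pole is where denominator = 0: s + 12 = 0, so s = -12.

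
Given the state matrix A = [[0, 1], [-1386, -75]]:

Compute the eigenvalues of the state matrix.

det(A - λI) = λ² - (-75)λ + 1386 = (λ - (-33))(λ - (-42)). Eigenvalues: -33, -42.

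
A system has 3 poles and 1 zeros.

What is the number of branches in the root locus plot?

Root locus has n branches where n = number of poles = 3.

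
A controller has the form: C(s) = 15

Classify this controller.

This is a Proportional (P) controller.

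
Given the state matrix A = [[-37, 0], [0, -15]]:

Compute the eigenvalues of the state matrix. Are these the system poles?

For diagonal matrix, eigenvalues are diagonal entries: λ₁ = -37, λ₂ = -15. Eigenvalues of A = system poles.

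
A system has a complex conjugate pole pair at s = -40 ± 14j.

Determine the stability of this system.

Real part of poles is -40 (< 0, left half-plane). Stable.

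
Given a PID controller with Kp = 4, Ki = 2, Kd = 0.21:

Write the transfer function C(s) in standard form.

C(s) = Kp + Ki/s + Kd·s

Substituting values: C(s) = 4 + 2/s + 0.21s = (0.21s² + 4s + 2)/s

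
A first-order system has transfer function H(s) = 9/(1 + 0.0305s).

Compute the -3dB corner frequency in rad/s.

Corner frequency = 1/τ = 1/0.0305 = 32.787 rad/s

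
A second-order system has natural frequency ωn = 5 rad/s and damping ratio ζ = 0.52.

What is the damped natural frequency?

ωd = ωn√(1 - ζ²) = 5√(1 - 0.52²) = 4.27 rad/s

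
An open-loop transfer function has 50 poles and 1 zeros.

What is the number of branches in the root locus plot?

Root locus has n branches where n = number of poles = 50.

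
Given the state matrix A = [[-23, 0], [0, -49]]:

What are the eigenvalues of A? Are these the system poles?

For diagonal matrix, eigenvalues are diagonal entries: λ₁ = -23, λ₂ = -49. Eigenvalues of A = system poles.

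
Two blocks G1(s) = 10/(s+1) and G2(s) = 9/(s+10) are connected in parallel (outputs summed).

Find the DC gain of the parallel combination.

Parallel: G_eq = G1 + G2. DC gain = G1(0) + G2(0) = 10/1 + 9/10 = 10 + 0.9 = 10.9.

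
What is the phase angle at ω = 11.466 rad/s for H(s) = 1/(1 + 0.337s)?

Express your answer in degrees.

Phase = -arctan(ωτ) = -arctan(11.466 × 0.337) = -75.5°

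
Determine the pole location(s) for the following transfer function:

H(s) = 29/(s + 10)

Pole is where denominator = 0: s + 10 = 0, so s = -10.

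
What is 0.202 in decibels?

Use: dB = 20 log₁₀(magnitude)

dB = 20 log₁₀(0.202) = -13.9 dB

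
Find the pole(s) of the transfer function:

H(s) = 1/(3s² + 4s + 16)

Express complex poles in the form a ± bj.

Discriminant = 4² - 4×3×16 = 16 - 192 = -176 < 0, so the poles are a complex conjugate pair s = (-4 ± j√176)/(2×3). Real part = -4/(2×3) = -4/6 ≈ -0.6667; imaginary part = ±√176/(2×3) ≈ 2.2111. Poles: s = -0.6667 ± 2.2111j.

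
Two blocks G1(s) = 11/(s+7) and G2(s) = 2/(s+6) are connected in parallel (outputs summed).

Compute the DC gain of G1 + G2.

Parallel: G_eq = G1 + G2. DC gain = G1(0) + G2(0) = 11/7 + 2/6 = 1.5714 + 0.3333 = 1.9048.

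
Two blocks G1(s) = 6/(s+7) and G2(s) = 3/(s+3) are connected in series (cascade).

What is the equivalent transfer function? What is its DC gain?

Series: multiply transfer functions. G_eq = 6/(s+7) × 3/(s+3) = 18/((s+7)(s+3)). DC gain = 18/(7×3) = 0.8571.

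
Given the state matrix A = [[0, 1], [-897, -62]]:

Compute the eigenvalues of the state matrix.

det(A - λI) = λ² - (-62)λ + 897 = (λ - (-23))(λ - (-39)). Eigenvalues: -23, -39.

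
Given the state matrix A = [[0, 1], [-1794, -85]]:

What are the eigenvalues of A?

det(A - λI) = λ² - (-85)λ + 1794 = (λ - (-46))(λ - (-39)). Eigenvalues: -46, -39.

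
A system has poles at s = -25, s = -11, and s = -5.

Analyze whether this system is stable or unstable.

All poles are in the left half-plane. System is stable.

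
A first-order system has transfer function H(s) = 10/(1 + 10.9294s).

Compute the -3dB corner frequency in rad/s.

Corner frequency = 1/τ = 1/10.9294 = 0.091 rad/s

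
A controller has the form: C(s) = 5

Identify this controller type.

This is a Proportional (P) controller.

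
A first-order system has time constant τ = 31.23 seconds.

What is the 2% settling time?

For first-order system, 2% settling time ≈ 4τ = 4 × 31.23 = 124.92 s.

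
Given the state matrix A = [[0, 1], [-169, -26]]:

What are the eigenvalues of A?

det(A - λI) = λ² - (-26)λ + 169 = (λ - (-13))(λ - (-13)). Eigenvalues: -13, -13.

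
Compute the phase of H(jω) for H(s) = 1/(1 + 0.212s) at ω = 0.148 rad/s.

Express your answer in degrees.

Phase = -arctan(ωτ) = -arctan(0.148 × 0.212) = -1.8°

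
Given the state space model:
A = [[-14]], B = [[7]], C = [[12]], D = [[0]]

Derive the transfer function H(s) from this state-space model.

(sI - A)⁻¹ = 1/(s + 14). H(s) = 12 × 7/(s + 14) + 0 = 84/(s + 14).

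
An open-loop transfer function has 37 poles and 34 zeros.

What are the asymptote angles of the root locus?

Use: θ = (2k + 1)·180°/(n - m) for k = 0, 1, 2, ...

n - m = 37 - 34 = 3. Angles: θk = (2k + 1)·180°/3 = 60°, 180°, 300°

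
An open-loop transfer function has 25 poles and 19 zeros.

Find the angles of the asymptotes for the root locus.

n - m = 25 - 19 = 6. Angles: θk = (2k + 1)·180°/6 = 30°, 90°, 150°, 210°, 270°, 330°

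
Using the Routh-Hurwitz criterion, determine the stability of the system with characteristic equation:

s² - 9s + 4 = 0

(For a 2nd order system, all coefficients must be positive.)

Coefficients: 1, -9, 4. b=-9 not positive, so system is unstable.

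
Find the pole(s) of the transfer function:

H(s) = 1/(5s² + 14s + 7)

Discriminant = 14² - 4×5×7 = 196 - 140 = 56 > 0, so two distinct real poles. Using quadratic formula: s = (-14 ± √56)/(2×5) = (-14 ± √56)/10, with √56 ≈ 7.4833. s₁ ≈ -0.6517, s₂ ≈ -2.1483. Poles: s₁ = -0.6517, s₂ = -2.1483.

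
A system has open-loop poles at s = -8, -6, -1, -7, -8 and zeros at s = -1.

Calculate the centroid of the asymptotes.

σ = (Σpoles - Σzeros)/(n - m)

σ = (Σpoles - Σzeros)/(n - m) = (-30 - (-1))/(5 - 1) = -29/4 = -7.25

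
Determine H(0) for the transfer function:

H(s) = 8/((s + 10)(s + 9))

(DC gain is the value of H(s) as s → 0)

DC gain = H(0) = 8/(10 × 9) = 8/90 = 0.0889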